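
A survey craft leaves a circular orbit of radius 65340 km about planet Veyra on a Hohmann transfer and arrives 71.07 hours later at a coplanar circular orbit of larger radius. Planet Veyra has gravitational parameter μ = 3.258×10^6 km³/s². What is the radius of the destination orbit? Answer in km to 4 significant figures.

Transfer time t = 71.07 hours = 2.55852×10^5 s, and t = π√(a_t³/μ).
So a_t = (μ t²/π²)^(1/3) = (3.258×10^6 × (2.55852×10^5)² / π²)^(1/3) = 2.7853×10^5 km.
Since a_t = (r₁ + r₂)/2, r₂ = 2a_t − r₁ = 2×2.7853×10^5 − 65340 = 4.9172×10^5 km.

r₂ = 4.917×10^5 km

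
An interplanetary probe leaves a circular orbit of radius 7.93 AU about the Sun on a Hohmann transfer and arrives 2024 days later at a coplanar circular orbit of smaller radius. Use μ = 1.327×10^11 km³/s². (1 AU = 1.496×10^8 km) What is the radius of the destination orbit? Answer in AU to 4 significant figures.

r₂ = 2.011 AU

In km: r₁ = 7.93 × 1.496×10^8 = 1.186328×10^9 km.
Transfer time t = 2024 days = 1.748736×10^8 s, and t = π√(a_t³/μ).
So a_t = (μ t²/π²)^(1/3) = (1.327×10^11 × (1.748736×10^8)² / π²)^(1/3) = 7.4360×10^8 km.
Since a_t = (r₁ + r₂)/2, r₂ = 2a_t − r₁ = 2×7.4360×10^8 − 1.186328×10^9 = 3.00872×10^8 km.
In AU: r₂ = 3.00872×10^8 / 1.496×10^8 = 2.011 AU.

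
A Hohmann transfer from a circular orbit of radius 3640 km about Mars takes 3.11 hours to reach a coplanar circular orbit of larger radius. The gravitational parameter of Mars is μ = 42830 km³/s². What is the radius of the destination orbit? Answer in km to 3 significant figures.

r₂ = 12700 km

Transfer time t = 3.11 hours = 11196 s, and t = π√(a_t³/μ).
So a_t = (μ t²/π²)^(1/3) = (42830 × (11196)² / π²)^(1/3) = 8163.2 km.
Since a_t = (r₁ + r₂)/2, r₂ = 2a_t − r₁ = 2×8163.2 − 3640 = 12686.4 km.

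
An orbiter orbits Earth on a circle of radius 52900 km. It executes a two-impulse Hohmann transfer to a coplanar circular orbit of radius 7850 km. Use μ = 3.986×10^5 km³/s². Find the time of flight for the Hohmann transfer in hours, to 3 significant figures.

Semi-major axis of the transfer orbit: a_t = (52900 + 7850)/2 = 30375 km.
By Kepler's third law the transfer-orbit period is T = 2π√(a_t³/μ), so t = T/2 = 26340 s.
Converting: 26340 s ÷ 3600 s/hour = 7.32 hours.

t = 7.32 hours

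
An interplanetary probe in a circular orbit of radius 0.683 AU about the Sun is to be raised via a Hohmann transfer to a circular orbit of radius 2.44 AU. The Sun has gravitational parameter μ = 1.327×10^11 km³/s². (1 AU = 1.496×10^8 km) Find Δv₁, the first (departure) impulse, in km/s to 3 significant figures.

In km: r₁ = 0.683 × 1.496×10^8 = 1.021768×10^8 km; r₂ = 2.44 × 1.496×10^8 = 3.65024×10^8 km.
Transfer-ellipse semi-major axis a_t = (r₁ + r₂)/2 = (1.021768×10^8 + 3.65024×10^8)/2 = 2.336004×10^8 km.
Circular speed at r = 1.021768×10^8 km: v_c = √(μ/r) = 36.038 km/s.
Vis-viva on the transfer ellipse at r = 1.021768×10^8 km gives v_t = √[μ(2/r − 1/a_t)] = 45.049 km/s.
Δv₁ = |v_t − v_c| = |45.049 − 36.038| = 9.011 km/s.

Δv₁ = 9.01 km/s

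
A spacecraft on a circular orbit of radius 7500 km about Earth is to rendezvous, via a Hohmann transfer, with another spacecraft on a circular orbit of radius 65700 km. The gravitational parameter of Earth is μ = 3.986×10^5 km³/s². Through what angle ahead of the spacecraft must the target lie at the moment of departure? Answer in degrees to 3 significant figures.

φ = 105°

The Hohmann ellipse has a_t = (r₁ + r₂)/2 = 36600 km.
Transfer time t = π√(a_t³/μ) = 34840 s.
Target angular speed ω₂ = √(μ/r₂³) = 3.749×10^-5 rad/s.
Angle swept by the target during transfer: ω₂·t = 1.3062 rad = 74.84°.
Arrival is 180° from departure on the ellipse, so φ = 180° − 74.84° = 105°.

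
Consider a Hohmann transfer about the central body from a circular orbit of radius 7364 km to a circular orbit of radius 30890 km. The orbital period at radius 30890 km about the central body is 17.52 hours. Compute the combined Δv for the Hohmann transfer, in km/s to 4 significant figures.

From Kepler's third law T² = 4π²r³/μ at r = 30890 km, T = 17.52 hours = 17.52 × 3600 s = 63072 s: μ = 4π²r³/T² = 2.92510×10^5 km³/s².
Transfer-ellipse semi-major axis a_t = (r₁ + r₂)/2 = (7364 + 30890)/2 = 19127 km.
Circular speed at r₁: v₁ = √(μ/r₁) = √(2.92510×10^5/7364) = 6.3025 km/s.
Transfer-orbit speed at r₁ (vis-viva equation): v_p = √[μ(2/r₁ − 1/a_t)] = 8.0094 km/s.
First burn Δv₁ = |v_p − v₁| = 1.707 km/s.
Circular speed at r₂: v₂ = √(μ/r₂) = 3.077 km/s.
Transfer-orbit speed at r₂: v_a = √[μ(2/r₂ − 1/a_t)] = 1.909 km/s.
Second burn Δv₂ = |v₂ − v_a| = 1.168 km/s.
Total Δv = Δv₁ + Δv₂ = 2.875 km/s.

Δv = 2.875 km/s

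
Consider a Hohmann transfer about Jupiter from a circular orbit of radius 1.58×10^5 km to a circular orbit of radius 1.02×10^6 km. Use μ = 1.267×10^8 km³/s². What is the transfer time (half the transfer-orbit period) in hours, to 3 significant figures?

t = 35.0 hours

The Hohmann ellipse has a_t = (r₁ + r₂)/2 = 5.890×10^5 km.
Transfer time t = π√(a_t³/μ) = π√((5.890×10^5)³ / 1.267×10^8) = 1.2616×10^5 s.
Converting: 1.2616×10^5 s ÷ 3600 s/hour = 35.0 hours.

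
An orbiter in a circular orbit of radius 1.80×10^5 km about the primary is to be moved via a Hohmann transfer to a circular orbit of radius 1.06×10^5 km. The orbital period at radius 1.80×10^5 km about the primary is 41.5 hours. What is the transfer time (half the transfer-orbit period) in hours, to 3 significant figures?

t = 14.7 hours

From Kepler's third law T² = 4π²r³/μ at r = 1.80×10^5 km, T = 41.5 hours = 41.5 × 3600 s = 1.494×10^5 s: μ = 4π²r³/T² = 1.03152×10^7 km³/s².
Transfer-ellipse semi-major axis a_t = (r₁ + r₂)/2 = (1.800×10^5 + 1.060×10^5)/2 = 1.430×10^5 km.
Transfer time t = π√(a_t³/μ) = π√((1.430×10^5)³ / 1.03152×10^7) = 52900 s.
Converting: 52900 s ÷ 3600 s/hour = 14.7 hours.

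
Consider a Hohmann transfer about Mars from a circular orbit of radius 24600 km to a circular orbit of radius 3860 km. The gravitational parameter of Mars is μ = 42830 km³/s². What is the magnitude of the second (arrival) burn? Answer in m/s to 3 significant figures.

Δv₂ = 1050 m/s

Semi-major axis of the transfer orbit: a_t = (24600 + 3860)/2 = 14230 km.
On the circular orbit at r = 3860 km, v_c = √(μ/r) = 3.331 km/s.
Vis-viva on the transfer ellipse at r = 3860 km gives v_t = √[μ(2/r − 1/a_t)] = 4.380 km/s.
Δv₂ = |v_t − v_c| = |4.380 − 3.331| = 1.049 km/s.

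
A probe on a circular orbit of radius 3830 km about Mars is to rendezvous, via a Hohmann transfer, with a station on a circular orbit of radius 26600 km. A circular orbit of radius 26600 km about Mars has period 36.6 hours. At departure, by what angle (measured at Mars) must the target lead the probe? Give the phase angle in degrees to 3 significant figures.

φ = 102°

From Kepler's third law T² = 4π²r³/μ at r = 26600 km, T = 36.6 hours = 36.6 × 3600 s = 1.3176×10^5 s: μ = 4π²r³/T² = 42799.4 km³/s².
The Hohmann ellipse has a_t = (r₁ + r₂)/2 = 15215 km.
The half-period of the transfer ellipse is t = π√(a_t³/μ) = 28499.6 s.
The target's mean motion on its circular orbit is ω₂ = √(μ/r₂³) = 4.76866×10^-5 rad/s.
Angle swept by the target during transfer: ω₂·t = 1.35905 rad = 77.87°.
The probe traverses 180° on the transfer ellipse, so the target must lead by 180° − 77.87° = 102°.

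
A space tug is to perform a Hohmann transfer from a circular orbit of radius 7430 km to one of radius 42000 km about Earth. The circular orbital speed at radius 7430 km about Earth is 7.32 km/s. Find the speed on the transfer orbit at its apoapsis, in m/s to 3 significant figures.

From the circular-orbit relation v² = μ/r at r = 7430 km: μ = v²r = (7.32)² × 7430 = 3.98117×10^5 km³/s².
Transfer-ellipse semi-major axis a_t = (r₁ + r₂)/2 = (7430 + 42000)/2 = 24715 km.
At apoapsis, r = 42000 km.
From the vis-viva equation, v = √[μ(2/r − 1/a_t)] = 1.688 km/s.

v = 1690 m/s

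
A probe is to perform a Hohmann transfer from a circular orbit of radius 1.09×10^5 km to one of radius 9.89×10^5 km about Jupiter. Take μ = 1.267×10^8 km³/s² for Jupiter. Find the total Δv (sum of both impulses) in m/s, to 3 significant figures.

Δv = 17900 m/s

Transfer-ellipse semi-major axis a_t = (r₁ + r₂)/2 = (1.090×10^5 + 9.890×10^5)/2 = 5.490×10^5 km.
Circular speed at r₁: v₁ = √(μ/r₁) = √(1.267×10^8/1.090×10^5) = 34.094 km/s.
On the transfer ellipse at r₁, vis-viva gives v_p = √[μ(2/r₁ − 1/a_t)] = 45.760 km/s.
First burn Δv₁ = |v_p − v₁| = 11.666 km/s.
Circular speed at r₂: v₂ = √(μ/r₂) = 11.3185 km/s.
Transfer-orbit speed at r₂: v_a = √[μ(2/r₂ − 1/a_t)] = 5.04333 km/s.
Second burn Δv₂ = |v₂ − v_a| = 6.2752 km/s.
Total Δv = Δv₁ + Δv₂ = 17.94 km/s.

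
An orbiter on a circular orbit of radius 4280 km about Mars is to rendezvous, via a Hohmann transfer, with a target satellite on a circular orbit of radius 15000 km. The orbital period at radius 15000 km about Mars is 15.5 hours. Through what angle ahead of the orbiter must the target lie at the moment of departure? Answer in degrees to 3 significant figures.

φ = 87.3°

From Kepler's third law T² = 4π²r³/μ at r = 15000 km, T = 15.5 hours = 15.5 × 3600 s = 55800 s: μ = 4π²r³/T² = 42792.2 km³/s².
The Hohmann ellipse has a_t = (r₁ + r₂)/2 = 9640 km.
The half-period of the transfer ellipse is t = π√(a_t³/μ) = 14374.2 s.
The target's mean motion on its circular orbit is ω₂ = √(μ/r₂³) = 1.12602×10^-4 rad/s.
Angle swept by the target during transfer: ω₂·t = 1.6186 rad = 92.74°.
Arrival is 180° from departure on the ellipse, so φ = 180° − 92.74° = 87.3°.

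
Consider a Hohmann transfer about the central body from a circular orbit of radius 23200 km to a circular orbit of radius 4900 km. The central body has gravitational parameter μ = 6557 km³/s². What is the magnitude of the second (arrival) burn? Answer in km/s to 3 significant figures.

Transfer-ellipse semi-major axis a_t = (r₁ + r₂)/2 = (23200 + 4900)/2 = 14050 km.
Circular speed at r = 4900 km: v_c = √(μ/r) = 1.1568 km/s.
Vis-viva on the transfer ellipse at r = 4900 km gives v_t = √[μ(2/r − 1/a_t)] = 1.4865 km/s.
Δv₂ = |v_t − v_c| = |1.4865 − 1.1568| = 0.3297 km/s.

Δv₂ = 0.330 km/s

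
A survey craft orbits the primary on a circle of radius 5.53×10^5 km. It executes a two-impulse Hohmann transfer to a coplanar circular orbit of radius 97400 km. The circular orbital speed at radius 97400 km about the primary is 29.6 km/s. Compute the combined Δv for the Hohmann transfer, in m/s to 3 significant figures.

From the circular-orbit relation v² = μ/r at r = 97400 km: μ = v²r = (29.6)² × 97400 = 8.53380×10^7 km³/s².
Transfer-ellipse semi-major axis a_t = (r₁ + r₂)/2 = (5.530×10^5 + 97400)/2 = 3.252×10^5 km.
Circular speed at r₁: v₁ = √(μ/r₁) = √(8.53380×10^7/5.530×10^5) = 12.4225 km/s.
Transfer-orbit speed at r₁ (vis-viva): v_a = √[μ(2/r₁ − 1/a_t)] = 6.79850 km/s.
First burn Δv₁ = |v_a − v₁| = 5.624 km/s.
At r₂, v₂ = √(μ/r₂) = 29.600 km/s.
Transfer-orbit speed at r₂: v_p = √[μ(2/r₂ − 1/a_t)] = 38.599 km/s.
Second burn Δv₂ = |v₂ − v_p| = 8.999 km/s.
Δv = Δv₁ + Δv₂ = 5.624 + 8.999 = 14.62 km/s.

Δv = 14600 m/s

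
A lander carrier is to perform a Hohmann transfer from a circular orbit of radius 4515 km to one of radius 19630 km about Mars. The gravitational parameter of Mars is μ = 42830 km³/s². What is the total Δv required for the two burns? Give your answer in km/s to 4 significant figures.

Δv = 1.421 km/s

Transfer-ellipse semi-major axis a_t = (r₁ + r₂)/2 = (4515 + 19630)/2 = 12072.5 km.
Circular speed at r₁: v₁ = √(μ/r₁) = √(42830/4515) = 3.079961 km/s.
Transfer-orbit speed at r₁ (v² = μ(2/r − 1/a)): v_p = √[μ(2/r₁ − 1/a_t)] = 3.927414 km/s.
First burn Δv₁ = |v_p − v₁| = 0.8475 km/s.
Circular speed at r₂: v₂ = √(μ/r₂) = 1.4771 km/s.
Transfer-orbit speed at r₂: v_a = √[μ(2/r₂ − 1/a_t)] = 0.90333 km/s.
Second burn Δv₂ = |v₂ − v_a| = 0.5738 km/s.
Δv = Δv₁ + Δv₂ = 0.8475 + 0.5738 = 1.421 km/s.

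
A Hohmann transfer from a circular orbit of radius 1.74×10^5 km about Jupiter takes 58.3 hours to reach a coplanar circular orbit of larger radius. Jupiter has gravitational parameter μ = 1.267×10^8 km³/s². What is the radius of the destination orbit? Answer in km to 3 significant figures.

Transfer time t = 58.3 hours = 2.0988×10^5 s, and t = π√(a_t³/μ).
So a_t = (μ t²/π²)^(1/3) = (1.267×10^8 × (2.0988×10^5)² / π²)^(1/3) = 8.2694×10^5 km.
Since a_t = (r₁ + r₂)/2, r₂ = 2a_t − r₁ = 2×8.2694×10^5 − 1.740×10^5 = 1.47988×10^6 km.

r₂ = 1.48×10^6 km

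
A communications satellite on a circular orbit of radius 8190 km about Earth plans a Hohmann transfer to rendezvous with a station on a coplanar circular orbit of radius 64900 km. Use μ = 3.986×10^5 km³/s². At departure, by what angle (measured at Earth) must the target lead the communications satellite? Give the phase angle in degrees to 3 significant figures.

φ = 104°

The Hohmann ellipse has a_t = (r₁ + r₂)/2 = 36545 km.
The half-period of the transfer ellipse is t = π√(a_t³/μ) = 34760 s.
Target angular speed ω₂ = √(μ/r₂³) = 3.819×10^-5 rad/s.
Angle swept by the target during transfer: ω₂·t = 1.3275 rad = 76.06°.
The communications satellite traverses 180° on the transfer ellipse, so the target must lead by 180° − 76.06° = 104°.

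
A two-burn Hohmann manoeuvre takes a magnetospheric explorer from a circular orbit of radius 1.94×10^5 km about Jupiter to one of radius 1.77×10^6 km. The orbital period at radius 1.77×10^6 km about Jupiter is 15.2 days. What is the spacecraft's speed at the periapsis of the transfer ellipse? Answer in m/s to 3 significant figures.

v = 34300 m/s

From Kepler's third law T² = 4π²r³/μ at r = 1.77×10^6 km, T = 15.2 days = 15.2 × 86400 s = 1.31328×10^6 s: μ = 4π²r³/T² = 1.26930×10^8 km³/s².
Semi-major axis of the transfer orbit: a_t = (1.940×10^5 + 1.770×10^6)/2 = 9.820×10^5 km.
The periapsis of the transfer ellipse is at r = 1.940×10^5 km.
Vis-viva: v = √[μ(2/r − 1/a_t)] = √[1.26930×10^8 × (2/1.940×10^5 − 1/9.820×10^5)] = 34.34 km/s.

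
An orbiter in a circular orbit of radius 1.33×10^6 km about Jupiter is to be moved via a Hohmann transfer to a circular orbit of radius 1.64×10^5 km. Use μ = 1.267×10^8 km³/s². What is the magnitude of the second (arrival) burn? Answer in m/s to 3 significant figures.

Δv₂ = 9290 m/s

Transfer-ellipse semi-major axis a_t = (r₁ + r₂)/2 = (1.330×10^6 + 1.640×10^5)/2 = 7.470×10^5 km.
On the circular orbit at r = 1.640×10^5 km, v_c = √(μ/r) = 27.795 km/s.
Vis-viva on the transfer ellipse at r = 1.640×10^5 km gives v_t = √[μ(2/r − 1/a_t)] = 37.088 km/s.
Δv₂ = |v_t − v_c| = |37.088 − 27.795| = 9.293 km/s.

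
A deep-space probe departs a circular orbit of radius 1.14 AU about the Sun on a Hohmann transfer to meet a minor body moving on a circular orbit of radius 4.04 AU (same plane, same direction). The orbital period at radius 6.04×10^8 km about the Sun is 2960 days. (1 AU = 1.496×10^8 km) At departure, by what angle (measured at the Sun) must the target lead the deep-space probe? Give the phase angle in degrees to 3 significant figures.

φ = 87.6°

From Kepler's third law T² = 4π²r³/μ at r = 6.04×10^8 km, T = 2960 days = 2960 × 86400 s = 2.55744×10^8 s: μ = 4π²r³/T² = 1.33002×10^11 km³/s².
In km: r₁ = 1.14 × 1.496×10^8 = 1.70544×10^8 km; r₂ = 4.04 × 1.496×10^8 = 6.04384×10^8 km.
Transfer-ellipse semi-major axis a_t = (r₁ + r₂)/2 = (1.70544×10^8 + 6.04384×10^8)/2 = 3.87464×10^8 km.
The half-period of the transfer ellipse is t = π√(a_t³/μ) = 6.5700×10^7 s.
Target angular speed ω₂ = √(μ/r₂³) = 2.4545×10^-8 rad/s.
Angle swept by the target during transfer: ω₂·t = 1.6126 rad = 92.40°.
Arrival is 180° from departure on the ellipse, so φ = 180° − 92.40° = 87.6°.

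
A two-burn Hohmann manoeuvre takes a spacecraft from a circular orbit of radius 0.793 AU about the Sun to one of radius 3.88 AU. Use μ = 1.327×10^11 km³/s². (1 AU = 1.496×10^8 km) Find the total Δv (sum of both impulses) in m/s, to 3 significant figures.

In km: r₁ = 0.793 × 1.496×10^8 = 1.186328×10^8 km; r₂ = 3.88 × 1.496×10^8 = 5.80448×10^8 km.
Semi-major axis of the transfer orbit: a_t = (1.186328×10^8 + 5.80448×10^8)/2 = 3.495404×10^8 km.
Circular speed at r₁: v₁ = √(μ/r₁) = √(1.327×10^11/1.186328×10^8) = 33.445144 km/s.
On the transfer ellipse at r₁, vis-viva equation gives v_p = √[μ(2/r₁ − 1/a_t)] = 43.098886 km/s.
First burn Δv₁ = |v_p − v₁| = 9.6537 km/s.
Circular speed at r₂: v₂ = √(μ/r₂) = 15.1201 km/s.
Transfer-orbit speed at r₂: v_a = √[μ(2/r₂ − 1/a_t)] = 8.80861 km/s.
Second burn Δv₂ = |v₂ − v_a| = 6.3115 km/s.
Total Δv = Δv₁ + Δv₂ = 15.97 km/s.

Δv = 16000 m/s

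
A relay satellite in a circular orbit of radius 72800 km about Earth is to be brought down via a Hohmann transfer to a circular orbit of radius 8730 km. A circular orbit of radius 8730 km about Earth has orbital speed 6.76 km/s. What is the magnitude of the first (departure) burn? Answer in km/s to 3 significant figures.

Δv₁ = 1.26 km/s

From the circular-orbit relation v² = μ/r at r = 8730 km: μ = v²r = (6.76)² × 8730 = 3.98940×10^5 km³/s².
Semi-major axis of the transfer orbit: a_t = (72800 + 8730)/2 = 40765 km.
Circular speed at r = 72800 km: v_c = √(μ/r) = 2.341 km/s.
Transfer-orbit speed at the same r (vis-viva, a = a_t): v_t = √[μ(2/r − 1/a_t)] = 1.083 km/s.
Δv₁ = |v_t − v_c| = |1.083 − 2.341| = 1.258 km/s.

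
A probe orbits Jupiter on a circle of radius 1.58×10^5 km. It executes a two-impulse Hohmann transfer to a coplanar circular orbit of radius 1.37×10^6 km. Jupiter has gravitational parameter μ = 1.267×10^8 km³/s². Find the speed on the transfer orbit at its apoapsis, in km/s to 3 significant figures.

Semi-major axis of the transfer orbit: a_t = (1.580×10^5 + 1.370×10^6)/2 = 7.640×10^5 km.
The apoapsis of the transfer ellipse is at r = 1.370×10^6 km.
Vis-viva: v = √[μ(2/r − 1/a_t)] = √[1.267×10^8 × (2/1.370×10^6 − 1/7.640×10^5)] = 4.373 km/s.

v = 4.37 km/s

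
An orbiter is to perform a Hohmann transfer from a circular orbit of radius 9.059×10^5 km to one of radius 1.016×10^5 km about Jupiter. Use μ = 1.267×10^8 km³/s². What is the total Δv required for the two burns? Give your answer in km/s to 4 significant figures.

Δv = 18.56 km/s

The Hohmann ellipse has a_t = (r₁ + r₂)/2 = 5.0375×10^5 km.
Circular speed at r₁: v₁ = √(μ/r₁) = √(1.267×10^8/9.059×10^5) = 11.82628 km/s.
On the transfer ellipse at r₁, vis-viva equation gives v_a = √[μ(2/r₁ − 1/a_t)] = 5.311137 km/s.
First burn Δv₁ = |v_a − v₁| = 6.5151 km/s.
Circular speed at r₂: v₂ = √(μ/r₂) = 35.314 km/s.
Transfer-orbit speed at r₂: v_p = √[μ(2/r₂ − 1/a_t)] = 47.356 km/s.
Second burn Δv₂ = |v₂ − v_p| = 12.042 km/s.
Total Δv = Δv₁ + Δv₂ = 18.56 km/s.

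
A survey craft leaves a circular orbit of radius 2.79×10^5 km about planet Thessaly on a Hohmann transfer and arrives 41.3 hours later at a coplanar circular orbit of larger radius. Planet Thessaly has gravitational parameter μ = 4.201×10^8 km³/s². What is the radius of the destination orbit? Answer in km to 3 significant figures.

r₂ = 1.68×10^6 km

Transfer time t = 41.3 hours = 1.4868×10^5 s, and t = π√(a_t³/μ).
So a_t = (μ t²/π²)^(1/3) = (4.201×10^8 × (1.4868×10^5)² / π²)^(1/3) = 9.7991×10^5 km.
Since a_t = (r₁ + r₂)/2, r₂ = 2a_t − r₁ = 2×9.7991×10^5 − 2.790×10^5 = 1.68082×10^6 km.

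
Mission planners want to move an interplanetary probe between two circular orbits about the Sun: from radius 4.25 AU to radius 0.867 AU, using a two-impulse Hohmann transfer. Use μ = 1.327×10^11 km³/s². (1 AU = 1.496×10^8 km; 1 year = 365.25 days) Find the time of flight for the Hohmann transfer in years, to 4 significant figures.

t = 2.046 years

In km: r₁ = 4.25 × 1.496×10^8 = 6.358×10^8 km; r₂ = 0.867 × 1.496×10^8 = 1.297032×10^8 km.
Semi-major axis of the transfer orbit: a_t = (6.358×10^8 + 1.297032×10^8)/2 = 3.827516×10^8 km.
By Kepler's third law the transfer-orbit period is T = 2π√(a_t³/μ), so t = T/2 = 6.458×10^7 s.
Converting: 6.458×10^7 s ÷ 3.15576×10^7 s/year (365.25 × 86400) = 2.046 years.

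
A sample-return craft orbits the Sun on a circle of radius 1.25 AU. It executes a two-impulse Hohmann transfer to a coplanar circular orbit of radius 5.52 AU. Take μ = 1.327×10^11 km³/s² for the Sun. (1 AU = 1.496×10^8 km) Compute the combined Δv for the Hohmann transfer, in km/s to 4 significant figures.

Δv = 12.35 km/s

In km: r₁ = 1.25 × 1.496×10^8 = 1.870×10^8 km; r₂ = 5.52 × 1.496×10^8 = 8.25792×10^8 km.
The Hohmann ellipse has a_t = (r₁ + r₂)/2 = 5.06396×10^8 km.
Circular speed at r₁: v₁ = √(μ/r₁) = √(1.327×10^11/1.870×10^8) = 26.639 km/s.
On the transfer ellipse at r₁, v² = μ(2/r − 1/a) gives v_p = √[μ(2/r₁ − 1/a_t)] = 34.018 km/s.
First burn Δv₁ = |v_p − v₁| = 7.379 km/s.
At r₂, v₂ = √(μ/r₂) = 12.6765 km/s.
Transfer-orbit speed at r₂: v_a = √[μ(2/r₂ − 1/a_t)] = 7.70328 km/s.
Second burn Δv₂ = |v₂ − v_a| = 4.973 km/s.
Total Δv = Δv₁ + Δv₂ = 12.35 km/s.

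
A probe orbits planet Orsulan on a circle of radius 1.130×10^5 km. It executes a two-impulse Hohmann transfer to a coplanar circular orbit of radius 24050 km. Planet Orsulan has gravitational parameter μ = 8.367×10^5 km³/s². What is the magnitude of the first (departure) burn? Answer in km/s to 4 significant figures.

Transfer-ellipse semi-major axis a_t = (r₁ + r₂)/2 = (1.130×10^5 + 24050)/2 = 68525 km.
Circular speed at r = 1.130×10^5 km: v_c = √(μ/r) = 2.721 km/s.
Vis-viva on the transfer ellipse at r = 1.130×10^5 km gives v_t = √[μ(2/r − 1/a_t)] = 1.612 km/s.
Δv₁ = |v_t − v_c| = |1.612 − 2.721| = 1.109 km/s.

Δv₁ = 1.109 km/s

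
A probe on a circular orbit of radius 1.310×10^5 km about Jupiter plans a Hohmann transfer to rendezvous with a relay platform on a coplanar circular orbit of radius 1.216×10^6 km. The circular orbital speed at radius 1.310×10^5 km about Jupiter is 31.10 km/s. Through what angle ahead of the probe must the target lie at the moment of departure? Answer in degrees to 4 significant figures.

φ = 105.8°

From the circular-orbit relation v² = μ/r at r = 1.310×10^5 km: μ = v²r = (31.10)² × 1.310×10^5 = 1.26705×10^8 km³/s².
The Hohmann ellipse has a_t = (r₁ + r₂)/2 = 6.735×10^5 km.
Transfer time t = π√(a_t³/μ) = 1.543×10^5 s.
The target's mean motion on its circular orbit is ω₂ = √(μ/r₂³) = 8.395×10^-6 rad/s.
Angle swept by the target during transfer: ω₂·t = 1.295 rad = 74.20°.
The probe traverses 180° on the transfer ellipse, so the target must lead by 180° − 74.20° = 105.8°.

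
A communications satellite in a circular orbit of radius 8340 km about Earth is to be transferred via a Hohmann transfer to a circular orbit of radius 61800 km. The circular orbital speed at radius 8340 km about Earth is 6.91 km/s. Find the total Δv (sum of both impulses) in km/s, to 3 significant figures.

From the circular-orbit relation v² = μ/r at r = 8340 km: μ = v²r = (6.91)² × 8340 = 3.98219×10^5 km³/s².
Transfer-ellipse semi-major axis a_t = (r₁ + r₂)/2 = (8340 + 61800)/2 = 35070 km.
Circular speed at r₁: v₁ = √(μ/r₁) = √(3.98219×10^5/8340) = 6.9100 km/s.
On the transfer ellipse at r₁, vis-viva equation gives v_p = √[μ(2/r₁ − 1/a_t)] = 9.1729 km/s.
First burn Δv₁ = |v_p − v₁| = 2.2629 km/s.
At r₂, v₂ = √(μ/r₂) = 2.5384 km/s.
Transfer-orbit speed at r₂: v_a = √[μ(2/r₂ − 1/a_t)] = 1.2379 km/s.
Second burn Δv₂ = |v₂ − v_a| = 1.3005 km/s.
Total Δv = Δv₁ + Δv₂ = 3.563 km/s.

Δv = 3.56 km/s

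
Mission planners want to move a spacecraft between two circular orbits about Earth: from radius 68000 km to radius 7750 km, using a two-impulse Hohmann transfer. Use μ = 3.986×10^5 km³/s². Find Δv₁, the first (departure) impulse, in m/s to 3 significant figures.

Transfer-ellipse semi-major axis a_t = (r₁ + r₂)/2 = (68000 + 7750)/2 = 37875 km.
Circular speed at r = 68000 km: v_c = √(μ/r) = 2.421 km/s.
Transfer-orbit speed at the same r (vis-viva, a = a_t): v_t = √[μ(2/r − 1/a_t)] = 1.095 km/s.
Δv₁ = |v_t − v_c| = |1.095 − 2.421| = 1.326 km/s.

Δv₁ = 1330 m/s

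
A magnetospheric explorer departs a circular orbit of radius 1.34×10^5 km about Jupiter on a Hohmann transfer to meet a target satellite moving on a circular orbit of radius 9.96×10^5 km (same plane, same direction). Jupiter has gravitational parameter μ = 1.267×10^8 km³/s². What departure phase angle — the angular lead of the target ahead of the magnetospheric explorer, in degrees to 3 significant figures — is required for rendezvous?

Semi-major axis of the transfer orbit: a_t = (1.340×10^5 + 9.960×10^5)/2 = 5.650×10^5 km.
Transfer time t = π√(a_t³/μ) = 1.18532×10^5 s.
Target angular speed ω₂ = √(μ/r₂³) = 1.13240×10^-5 rad/s.
Angle swept by the target during transfer: ω₂·t = 1.3423 rad = 76.91°.
Arrival is 180° from departure on the ellipse, so φ = 180° − 76.91° = 103°.

φ = 103°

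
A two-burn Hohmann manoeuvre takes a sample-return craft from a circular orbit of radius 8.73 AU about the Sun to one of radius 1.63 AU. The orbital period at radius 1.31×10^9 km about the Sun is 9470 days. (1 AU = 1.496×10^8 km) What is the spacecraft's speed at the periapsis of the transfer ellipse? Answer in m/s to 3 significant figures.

From Kepler's third law T² = 4π²r³/μ at r = 1.31×10^9 km, T = 9470 days = 9470 × 86400 s = 8.18208×10^8 s: μ = 4π²r³/T² = 1.32570×10^11 km³/s².
In km: r₁ = 8.73 × 1.496×10^8 = 1.306008×10^9 km; r₂ = 1.63 × 1.496×10^8 = 2.43848×10^8 km.
Transfer-ellipse semi-major axis a_t = (r₁ + r₂)/2 = (1.306008×10^9 + 2.43848×10^8)/2 = 7.74928×10^8 km.
The periapsis of the transfer ellipse is at r = 2.43848×10^8 km.
From the vis-viva equation, v = √[μ(2/r − 1/a_t)] = 30.27 km/s.

v = 30300 m/s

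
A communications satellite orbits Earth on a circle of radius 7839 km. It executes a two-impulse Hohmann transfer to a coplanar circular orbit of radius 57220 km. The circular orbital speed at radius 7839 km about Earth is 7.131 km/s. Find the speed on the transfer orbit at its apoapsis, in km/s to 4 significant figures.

v = 1.296 km/s

From the circular-orbit relation v² = μ/r at r = 7839 km: μ = v²r = (7.131)² × 7839 = 3.98622×10^5 km³/s².
Semi-major axis of the transfer orbit: a_t = (7839 + 57220)/2 = 32529.5 km.
The apoapsis of the transfer ellipse is at r = 57220 km.
Applying v² = μ(2/r − 1/a_t): v = 1.296 km/s.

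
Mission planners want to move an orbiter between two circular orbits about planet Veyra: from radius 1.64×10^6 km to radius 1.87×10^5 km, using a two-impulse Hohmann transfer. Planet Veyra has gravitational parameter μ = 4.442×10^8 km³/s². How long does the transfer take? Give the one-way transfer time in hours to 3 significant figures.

t = 36.2 hours

Semi-major axis of the transfer orbit: a_t = (1.640×10^6 + 1.870×10^5)/2 = 9.135×10^5 km.
Half the transfer-orbit period gives t = π√(a_t³/μ) = 1.30144×10^5 s.
Converting: 1.30144×10^5 s ÷ 3600 s/hour = 36.2 hours.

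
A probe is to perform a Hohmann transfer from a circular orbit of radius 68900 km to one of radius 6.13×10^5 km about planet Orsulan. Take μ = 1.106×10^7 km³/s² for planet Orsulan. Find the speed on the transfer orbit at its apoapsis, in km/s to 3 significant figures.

Semi-major axis of the transfer orbit: a_t = (68900 + 6.130×10^5)/2 = 3.4095×10^5 km.
At apoapsis, r = 6.130×10^5 km.
Vis-viva: v = √[μ(2/r − 1/a_t)] = √[1.106×10^7 × (2/6.130×10^5 − 1/3.4095×10^5)] = 1.909 km/s.

v = 1.91 km/s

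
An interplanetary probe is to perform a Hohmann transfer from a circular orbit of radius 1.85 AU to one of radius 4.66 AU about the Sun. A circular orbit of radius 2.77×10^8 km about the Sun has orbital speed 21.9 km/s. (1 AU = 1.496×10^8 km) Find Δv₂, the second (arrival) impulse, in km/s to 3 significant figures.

From the circular-orbit relation v² = μ/r at r = 2.77×10^8 km: μ = v²r = (21.9)² × 2.77×10^8 = 1.32852×10^11 km³/s².
In km: r₁ = 1.85 × 1.496×10^8 = 2.7676×10^8 km; r₂ = 4.66 × 1.496×10^8 = 6.97136×10^8 km.
Semi-major axis of the transfer orbit: a_t = (2.7676×10^8 + 6.97136×10^8)/2 = 4.86948×10^8 km.
Circular speed at r = 6.97136×10^8 km: v_c = √(μ/r) = 13.8046 km/s.
Vis-viva on the transfer ellipse at r = 6.97136×10^8 km gives v_t = √[μ(2/r − 1/a_t)] = 10.4072 km/s.
Δv₂ = |v_t − v_c| = |10.4072 − 13.8046| = 3.397 km/s.

Δv₂ = 3.40 km/s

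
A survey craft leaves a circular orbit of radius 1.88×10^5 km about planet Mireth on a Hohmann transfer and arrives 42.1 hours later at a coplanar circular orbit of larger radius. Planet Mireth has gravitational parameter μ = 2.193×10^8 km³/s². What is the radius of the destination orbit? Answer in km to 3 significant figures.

Transfer time t = 42.1 hours = 1.5156×10^5 s, and t = π√(a_t³/μ).
So a_t = (μ t²/π²)^(1/3) = (2.193×10^8 × (1.5156×10^5)² / π²)^(1/3) = 7.9916×10^5 km.
Since a_t = (r₁ + r₂)/2, r₂ = 2a_t − r₁ = 2×7.9916×10^5 − 1.880×10^5 = 1.41032×10^6 km.

r₂ = 1.41×10^6 km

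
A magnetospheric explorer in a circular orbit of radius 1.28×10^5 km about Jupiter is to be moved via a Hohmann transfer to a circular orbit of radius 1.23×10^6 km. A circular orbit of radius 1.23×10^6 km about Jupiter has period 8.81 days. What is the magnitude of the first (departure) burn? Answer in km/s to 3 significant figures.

From Kepler's third law T² = 4π²r³/μ at r = 1.23×10^6 km, T = 8.81 days = 8.81 × 86400 s = 7.61184×10^5 s: μ = 4π²r³/T² = 1.26793×10^8 km³/s².
The Hohmann ellipse has a_t = (r₁ + r₂)/2 = 6.790×10^5 km.
Circular speed at r = 1.280×10^5 km: v_c = √(μ/r) = 31.47 km/s.
Transfer-orbit speed at the same r (vis-viva, a = a_t): v_t = √[μ(2/r − 1/a_t)] = 42.36 km/s.
Δv₁ = |v_t − v_c| = |42.36 − 31.47| = 10.89 km/s.

Δv₁ = 10.9 km/s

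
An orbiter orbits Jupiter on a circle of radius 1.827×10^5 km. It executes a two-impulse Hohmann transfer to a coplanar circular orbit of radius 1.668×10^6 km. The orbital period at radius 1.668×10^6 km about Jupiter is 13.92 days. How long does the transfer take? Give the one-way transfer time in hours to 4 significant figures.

t = 69.02 hours

From Kepler's third law T² = 4π²r³/μ at r = 1.668×10^6 km, T = 13.92 days = 13.92 × 86400 s = 1.202688×10^6 s: μ = 4π²r³/T² = 1.26661×10^8 km³/s².
Transfer-ellipse semi-major axis a_t = (r₁ + r₂)/2 = (1.827×10^5 + 1.668×10^6)/2 = 9.2535×10^5 km.
Transfer time t = π√(a_t³/μ) = π√((9.2535×10^5)³ / 1.26661×10^8) = 2.4848×10^5 s.
Converting: 2.4848×10^5 s ÷ 3600 s/hour = 69.02 hours.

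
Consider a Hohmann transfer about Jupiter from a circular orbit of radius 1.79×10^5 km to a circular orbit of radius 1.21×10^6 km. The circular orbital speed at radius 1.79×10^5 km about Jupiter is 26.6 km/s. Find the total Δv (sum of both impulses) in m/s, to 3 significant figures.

Δv = 13500 m/s

From the circular-orbit relation v² = μ/r at r = 1.79×10^5 km: μ = v²r = (26.6)² × 1.79×10^5 = 1.26653×10^8 km³/s².
Semi-major axis of the transfer orbit: a_t = (1.790×10^5 + 1.210×10^6)/2 = 6.945×10^5 km.
At r₁ the circular-orbit speed is v₁ = √(μ/r₁) = 26.600 km/s.
Transfer-orbit speed at r₁ (vis-viva equation): v_p = √[μ(2/r₁ − 1/a_t)] = 35.111 km/s.
First burn Δv₁ = |v_p − v₁| = 8.511 km/s.
At r₂, v₂ = √(μ/r₂) = 10.231 km/s.
Transfer-orbit speed at r₂: v_a = √[μ(2/r₂ − 1/a_t)] = 5.1940 km/s.
Second burn Δv₂ = |v₂ − v_a| = 5.037 km/s.
Δv = Δv₁ + Δv₂ = 8.511 + 5.037 = 13.55 km/s.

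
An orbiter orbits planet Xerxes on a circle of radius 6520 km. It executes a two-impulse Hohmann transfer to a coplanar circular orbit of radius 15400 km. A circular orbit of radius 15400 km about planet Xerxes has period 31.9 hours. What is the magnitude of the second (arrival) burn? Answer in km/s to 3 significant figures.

Δv₂ = 0.193 km/s

From Kepler's third law T² = 4π²r³/μ at r = 15400 km, T = 31.9 hours = 31.9 × 3600 s = 1.1484×10^5 s: μ = 4π²r³/T² = 10932.9 km³/s².
Semi-major axis of the transfer orbit: a_t = (6520 + 15400)/2 = 10960 km.
On the circular orbit at r = 15400 km, v_c = √(μ/r) = 0.8426 km/s.
Transfer-orbit speed at the same r (vis-viva, a = a_t): v_t = √[μ(2/r − 1/a_t)] = 0.6499 km/s.
Δv₂ = |v_t − v_c| = |0.6499 − 0.8426| = 0.1927 km/s.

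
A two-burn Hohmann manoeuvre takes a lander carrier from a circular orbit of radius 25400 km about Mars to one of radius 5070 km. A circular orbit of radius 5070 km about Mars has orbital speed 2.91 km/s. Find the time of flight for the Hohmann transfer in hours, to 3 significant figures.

t = 7.92 hours

From the circular-orbit relation v² = μ/r at r = 5070 km: μ = v²r = (2.91)² × 5070 = 42933.3 km³/s².
The Hohmann ellipse has a_t = (r₁ + r₂)/2 = 15235 km.
Half the transfer-orbit period gives t = π√(a_t³/μ) = 28510 s.
Converting: 28510 s ÷ 3600 s/hour = 7.92 hours.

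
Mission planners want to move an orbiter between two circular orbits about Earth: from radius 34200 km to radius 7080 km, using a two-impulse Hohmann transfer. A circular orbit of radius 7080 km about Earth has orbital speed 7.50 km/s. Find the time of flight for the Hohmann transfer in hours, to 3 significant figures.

t = 4.10 hours

From the circular-orbit relation v² = μ/r at r = 7080 km: μ = v²r = (7.50)² × 7080 = 3.98250×10^5 km³/s².
Semi-major axis of the transfer orbit: a_t = (34200 + 7080)/2 = 20640 km.
By Kepler's third law the transfer-orbit period is T = 2π√(a_t³/μ), so t = T/2 = 14760 s.
Converting: 14760 s ÷ 3600 s/hour = 4.10 hours.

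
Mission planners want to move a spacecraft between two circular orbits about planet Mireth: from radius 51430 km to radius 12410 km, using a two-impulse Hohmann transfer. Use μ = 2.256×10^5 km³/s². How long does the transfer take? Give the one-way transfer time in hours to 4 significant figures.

t = 10.48 hours

Semi-major axis of the transfer orbit: a_t = (51430 + 12410)/2 = 31920 km.
By Kepler's third law the transfer-orbit period is T = 2π√(a_t³/μ), so t = T/2 = 37720 s.
Converting: 37720 s ÷ 3600 s/hour = 10.48 hours.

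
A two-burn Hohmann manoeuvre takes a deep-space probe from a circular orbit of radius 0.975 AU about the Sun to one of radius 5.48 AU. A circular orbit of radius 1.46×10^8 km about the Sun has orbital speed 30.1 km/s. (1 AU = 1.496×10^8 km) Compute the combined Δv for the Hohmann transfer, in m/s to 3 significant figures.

Δv = 14800 m/s

From the circular-orbit relation v² = μ/r at r = 1.46×10^8 km: μ = v²r = (30.1)² × 1.46×10^8 = 1.32277×10^11 km³/s².
In km: r₁ = 0.975 × 1.496×10^8 = 1.4586×10^8 km; r₂ = 5.48 × 1.496×10^8 = 8.19808×10^8 km.
Semi-major axis of the transfer orbit: a_t = (1.4586×10^8 + 8.19808×10^8)/2 = 4.82834×10^8 km.
At r₁ the circular-orbit speed is v₁ = √(μ/r₁) = 30.114 km/s.
Transfer-orbit speed at r₁ (v² = μ(2/r − 1/a)): v_p = √[μ(2/r₁ − 1/a_t)] = 39.240 km/s.
First burn Δv₁ = |v_p − v₁| = 9.126 km/s.
Circular speed at r₂: v₂ = √(μ/r₂) = 12.7024 km/s.
Transfer-orbit speed at r₂: v_a = √[μ(2/r₂ − 1/a_t)] = 6.98162 km/s.
Second burn Δv₂ = |v₂ − v_a| = 5.721 km/s.
Δv = Δv₁ + Δv₂ = 9.126 + 5.721 = 14.85 km/s.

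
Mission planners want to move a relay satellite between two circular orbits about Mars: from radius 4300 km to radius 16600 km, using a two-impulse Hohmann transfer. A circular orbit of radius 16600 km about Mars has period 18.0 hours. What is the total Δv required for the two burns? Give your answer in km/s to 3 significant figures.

From Kepler's third law T² = 4π²r³/μ at r = 16600 km, T = 18.0 hours = 18.0 × 3600 s = 64800 s: μ = 4π²r³/T² = 43006.5 km³/s².
The Hohmann ellipse has a_t = (r₁ + r₂)/2 = 10450 km.
At r₁ the circular-orbit speed is v₁ = √(μ/r₁) = 3.1625 km/s.
Transfer-orbit speed at r₁ (vis-viva): v_p = √[μ(2/r₁ − 1/a_t)] = 3.9859 km/s.
First burn Δv₁ = |v_p − v₁| = 0.82340 km/s.
Circular speed at r₂: v₂ = √(μ/r₂) = 1.60958 km/s.
Transfer-orbit speed at r₂: v_a = √[μ(2/r₂ − 1/a_t)] = 1.03250 km/s.
Second burn Δv₂ = |v₂ − v_a| = 0.57708 km/s.
Total Δv = Δv₁ + Δv₂ = 1.400 km/s.

Δv = 1.40 km/s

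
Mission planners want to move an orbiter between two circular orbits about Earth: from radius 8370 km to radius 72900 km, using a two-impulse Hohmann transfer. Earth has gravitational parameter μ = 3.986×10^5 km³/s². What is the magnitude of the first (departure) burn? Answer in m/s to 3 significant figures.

Δv₁ = 2340 m/s

Transfer-ellipse semi-major axis a_t = (r₁ + r₂)/2 = (8370 + 72900)/2 = 40635 km.
Circular speed at r = 8370 km: v_c = √(μ/r) = 6.901 km/s.
Vis-viva on the transfer ellipse at r = 8370 km gives v_t = √[μ(2/r − 1/a_t)] = 9.243 km/s.
Δv₁ = |v_t − v_c| = |9.243 − 6.901| = 2.342 km/s.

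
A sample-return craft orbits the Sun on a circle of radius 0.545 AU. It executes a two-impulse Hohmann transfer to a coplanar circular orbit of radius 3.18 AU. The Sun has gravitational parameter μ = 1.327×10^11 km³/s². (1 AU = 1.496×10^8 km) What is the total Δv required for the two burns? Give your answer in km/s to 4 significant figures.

In km: r₁ = 0.545 × 1.496×10^8 = 8.1532×10^7 km; r₂ = 3.18 × 1.496×10^8 = 4.75728×10^8 km.
Transfer-ellipse semi-major axis a_t = (r₁ + r₂)/2 = (8.1532×10^7 + 4.75728×10^8)/2 = 2.7863×10^8 km.
Circular speed at r₁: v₁ = √(μ/r₁) = √(1.327×10^11/8.1532×10^7) = 40.343 km/s.
Transfer-orbit speed at r₁ (v² = μ(2/r − 1/a)): v_p = √[μ(2/r₁ − 1/a_t)] = 52.715 km/s.
First burn Δv₁ = |v_p − v₁| = 12.37 km/s.
At r₂, v₂ = √(μ/r₂) = 16.7015 km/s.
Transfer-orbit speed at r₂: v_a = √[μ(2/r₂ − 1/a_t)] = 9.03454 km/s.
Second burn Δv₂ = |v₂ − v_a| = 7.667 km/s.
Δv = Δv₁ + Δv₂ = 12.37 + 7.667 = 20.04 km/s.

Δv = 20.04 km/s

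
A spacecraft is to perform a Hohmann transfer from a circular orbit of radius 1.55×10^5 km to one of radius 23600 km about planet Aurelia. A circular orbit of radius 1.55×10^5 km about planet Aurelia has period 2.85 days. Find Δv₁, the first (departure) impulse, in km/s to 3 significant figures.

From Kepler's third law T² = 4π²r³/μ at r = 1.55×10^5 km, T = 2.85 days = 2.85 × 86400 s = 2.4624×10^5 s: μ = 4π²r³/T² = 2.42459×10^6 km³/s².
Transfer-ellipse semi-major axis a_t = (r₁ + r₂)/2 = (1.550×10^5 + 23600)/2 = 89300 km.
Circular speed at r = 1.550×10^5 km: v_c = √(μ/r) = 3.955 km/s.
Transfer-orbit speed at the same r (vis-viva, a = a_t): v_t = √[μ(2/r − 1/a_t)] = 2.033 km/s.
Δv₁ = |v_t − v_c| = |2.033 − 3.955| = 1.922 km/s.

Δv₁ = 1.92 km/s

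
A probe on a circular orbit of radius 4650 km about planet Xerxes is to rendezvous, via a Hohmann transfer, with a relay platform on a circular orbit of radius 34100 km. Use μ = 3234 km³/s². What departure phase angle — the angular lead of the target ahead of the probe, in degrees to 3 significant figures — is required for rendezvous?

φ = 103°

Semi-major axis of the transfer orbit: a_t = (4650 + 34100)/2 = 19375 km.
The half-period of the transfer ellipse is t = π√(a_t³/μ) = 1.4898×10^5 s.
The target's mean motion on its circular orbit is ω₂ = √(μ/r₂³) = 9.0311×10^-6 rad/s.
Angle swept by the target during transfer: ω₂·t = 1.3455 rad = 77.09°.
Arrival is 180° from departure on the ellipse, so φ = 180° − 77.09° = 103°.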